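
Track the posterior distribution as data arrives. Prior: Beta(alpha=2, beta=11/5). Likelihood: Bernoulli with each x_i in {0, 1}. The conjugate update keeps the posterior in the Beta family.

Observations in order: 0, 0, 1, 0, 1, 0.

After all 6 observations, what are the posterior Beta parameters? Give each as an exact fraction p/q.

alpha=4, beta=31/5

obs 1: x=0 → posterior Beta(2, 16/5)
obs 2: x=0 → posterior Beta(2, 21/5)
obs 3: x=1 → posterior Beta(3, 21/5)
obs 4: x=0 → posterior Beta(3, 26/5)
obs 5: x=1 → posterior Beta(4, 26/5)
obs 6: x=0 → posterior Beta(4, 31/5)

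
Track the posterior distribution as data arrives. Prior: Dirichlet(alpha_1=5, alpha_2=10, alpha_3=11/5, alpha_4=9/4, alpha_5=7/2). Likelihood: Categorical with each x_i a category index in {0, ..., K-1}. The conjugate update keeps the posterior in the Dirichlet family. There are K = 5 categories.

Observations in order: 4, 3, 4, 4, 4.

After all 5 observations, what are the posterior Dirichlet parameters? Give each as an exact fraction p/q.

alpha_1=5, alpha_2=10, alpha_3=11/5, alpha_4=13/4, alpha_5=15/2

obs 1: x=4 → posterior Dirichlet(5, 10, 11/5, 9/4, 9/2)
obs 2: x=3 → posterior Dirichlet(5, 10, 11/5, 13/4, 9/2)
obs 3: x=4 → posterior Dirichlet(5, 10, 11/5, 13/4, 11/2)
obs 4: x=4 → posterior Dirichlet(5, 10, 11/5, 13/4, 13/2)
obs 5: x=4 → posterior Dirichlet(5, 10, 11/5, 13/4, 15/2)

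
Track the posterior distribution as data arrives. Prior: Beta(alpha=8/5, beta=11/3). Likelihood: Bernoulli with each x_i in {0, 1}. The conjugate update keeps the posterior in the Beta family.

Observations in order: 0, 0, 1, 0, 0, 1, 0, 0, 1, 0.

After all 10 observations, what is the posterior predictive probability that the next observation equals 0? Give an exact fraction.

obs 1: x=0 → posterior Beta(8/5, 14/3)
obs 2: x=0 → posterior Beta(8/5, 17/3)
obs 3: x=1 → posterior Beta(13/5, 17/3)
obs 4: x=0 → posterior Beta(13/5, 20/3)
obs 5: x=0 → posterior Beta(13/5, 23/3)
obs 6: x=1 → posterior Beta(18/5, 23/3)
obs 7: x=0 → posterior Beta(18/5, 26/3)
obs 8: x=0 → posterior Beta(18/5, 29/3)
obs 9: x=1 → posterior Beta(23/5, 29/3)
obs 10: x=0 → posterior Beta(23/5, 32/3)

160/229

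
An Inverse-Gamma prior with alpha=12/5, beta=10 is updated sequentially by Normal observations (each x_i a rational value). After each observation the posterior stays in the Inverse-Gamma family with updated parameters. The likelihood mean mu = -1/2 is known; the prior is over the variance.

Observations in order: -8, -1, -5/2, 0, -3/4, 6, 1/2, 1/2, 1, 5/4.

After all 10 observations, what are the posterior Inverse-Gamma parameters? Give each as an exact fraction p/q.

alpha=37/5, beta=1043/16

obs 1: x=-8 → posterior Inverse-Gamma(29/10, 305/8)
obs 2: x=-1 → posterior Inverse-Gamma(17/5, 153/4)
obs 3: x=-5/2 → posterior Inverse-Gamma(39/10, 161/4)
obs 4: x=0 → posterior Inverse-Gamma(22/5, 323/8)
obs 5: x=-3/4 → posterior Inverse-Gamma(49/10, 1293/32)
obs 6: x=6 → posterior Inverse-Gamma(27/5, 1969/32)
obs 7: x=1/2 → posterior Inverse-Gamma(59/10, 1985/32)
obs 8: x=1/2 → posterior Inverse-Gamma(32/5, 2001/32)
obs 9: x=1 → posterior Inverse-Gamma(69/10, 2037/32)
obs 10: x=5/4 → posterior Inverse-Gamma(37/5, 1043/16)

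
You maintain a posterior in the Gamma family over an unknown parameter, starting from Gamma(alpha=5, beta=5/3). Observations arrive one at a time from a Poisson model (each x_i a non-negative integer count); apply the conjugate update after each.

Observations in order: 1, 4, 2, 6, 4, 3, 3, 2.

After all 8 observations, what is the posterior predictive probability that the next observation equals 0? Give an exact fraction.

obs 1: x=1 → posterior Gamma(6, 8/3)
obs 2: x=4 → posterior Gamma(10, 11/3)
obs 3: x=2 → posterior Gamma(12, 14/3)
obs 4: x=6 → posterior Gamma(18, 17/3)
obs 5: x=4 → posterior Gamma(22, 20/3)
obs 6: x=3 → posterior Gamma(25, 23/3)
obs 7: x=3 → posterior Gamma(28, 26/3)
obs 8: x=2 → posterior Gamma(30, 29/3)

74462898441675122902293018227199467668020601/1427247692705959881058285969449495136382746624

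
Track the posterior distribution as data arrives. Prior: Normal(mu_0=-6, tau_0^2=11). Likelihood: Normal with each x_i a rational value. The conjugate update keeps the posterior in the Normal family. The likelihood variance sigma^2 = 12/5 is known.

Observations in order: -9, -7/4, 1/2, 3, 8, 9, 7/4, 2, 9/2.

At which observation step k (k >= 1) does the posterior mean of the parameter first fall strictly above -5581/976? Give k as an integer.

obs 1: x=-9 → posterior Normal(-567/67, 132/67)
obs 2: x=-7/4 → posterior Normal(-2653/488, 66/61)
obs 3: x=1/2 → posterior Normal(-2543/708, 44/59)
obs 4: x=3 → posterior Normal(-1883/928, 33/58)
obs 5: x=8 → posterior Normal(-3/28, 132/287)
obs 6: x=9 → posterior Normal(619/456, 22/57)
obs 7: x=7/4 → posterior Normal(1121/794, 132/397)
obs 8: x=2 → posterior Normal(1341/904, 33/113)
obs 9: x=9/2 → posterior Normal(306/169, 44/169)

k = 2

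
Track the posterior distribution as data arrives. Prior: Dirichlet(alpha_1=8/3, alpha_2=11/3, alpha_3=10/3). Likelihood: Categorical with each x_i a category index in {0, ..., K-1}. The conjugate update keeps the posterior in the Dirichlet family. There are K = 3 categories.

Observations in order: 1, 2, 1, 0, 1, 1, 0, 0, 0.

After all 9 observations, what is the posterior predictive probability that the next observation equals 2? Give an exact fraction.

13/56

obs 1: x=1 → posterior Dirichlet(8/3, 14/3, 10/3)
obs 2: x=2 → posterior Dirichlet(8/3, 14/3, 13/3)
obs 3: x=1 → posterior Dirichlet(8/3, 17/3, 13/3)
obs 4: x=0 → posterior Dirichlet(11/3, 17/3, 13/3)
obs 5: x=1 → posterior Dirichlet(11/3, 20/3, 13/3)
obs 6: x=1 → posterior Dirichlet(11/3, 23/3, 13/3)
obs 7: x=0 → posterior Dirichlet(14/3, 23/3, 13/3)
obs 8: x=0 → posterior Dirichlet(17/3, 23/3, 13/3)
obs 9: x=0 → posterior Dirichlet(20/3, 23/3, 13/3)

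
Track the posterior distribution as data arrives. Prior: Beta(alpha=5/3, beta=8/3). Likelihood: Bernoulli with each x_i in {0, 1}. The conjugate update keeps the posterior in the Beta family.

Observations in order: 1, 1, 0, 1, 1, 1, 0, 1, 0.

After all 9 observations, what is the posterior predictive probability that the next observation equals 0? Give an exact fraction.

obs 1: x=1 → posterior Beta(8/3, 8/3)
obs 2: x=1 → posterior Beta(11/3, 8/3)
obs 3: x=0 → posterior Beta(11/3, 11/3)
obs 4: x=1 → posterior Beta(14/3, 11/3)
obs 5: x=1 → posterior Beta(17/3, 11/3)
obs 6: x=1 → posterior Beta(20/3, 11/3)
obs 7: x=0 → posterior Beta(20/3, 14/3)
obs 8: x=1 → posterior Beta(23/3, 14/3)
obs 9: x=0 → posterior Beta(23/3, 17/3)

17/40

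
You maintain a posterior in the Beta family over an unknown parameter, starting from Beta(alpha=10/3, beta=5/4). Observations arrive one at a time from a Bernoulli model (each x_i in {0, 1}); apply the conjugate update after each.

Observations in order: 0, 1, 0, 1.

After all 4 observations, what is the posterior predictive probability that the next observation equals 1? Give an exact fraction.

obs 1: x=0 → posterior Beta(10/3, 9/4)
obs 2: x=1 → posterior Beta(13/3, 9/4)
obs 3: x=0 → posterior Beta(13/3, 13/4)
obs 4: x=1 → posterior Beta(16/3, 13/4)

64/103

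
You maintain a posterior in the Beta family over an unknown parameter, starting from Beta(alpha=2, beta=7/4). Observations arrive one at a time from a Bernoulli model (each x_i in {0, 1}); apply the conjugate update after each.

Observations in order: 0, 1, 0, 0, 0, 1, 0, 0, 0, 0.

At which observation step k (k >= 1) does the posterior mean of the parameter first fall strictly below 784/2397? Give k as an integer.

k = 9

obs 1: x=0 → posterior Beta(2, 11/4)
obs 2: x=1 → posterior Beta(3, 11/4)
obs 3: x=0 → posterior Beta(3, 15/4)
obs 4: x=0 → posterior Beta(3, 19/4)
obs 5: x=0 → posterior Beta(3, 23/4)
obs 6: x=1 → posterior Beta(4, 23/4)
obs 7: x=0 → posterior Beta(4, 27/4)
obs 8: x=0 → posterior Beta(4, 31/4)
obs 9: x=0 → posterior Beta(4, 35/4)
obs 10: x=0 → posterior Beta(4, 39/4)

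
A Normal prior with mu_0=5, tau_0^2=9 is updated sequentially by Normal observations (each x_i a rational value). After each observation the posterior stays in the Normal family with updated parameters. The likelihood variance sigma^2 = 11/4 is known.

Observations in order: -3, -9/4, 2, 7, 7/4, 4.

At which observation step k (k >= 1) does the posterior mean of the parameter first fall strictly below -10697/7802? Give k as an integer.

k = 2

obs 1: x=-3 → posterior Normal(-53/47, 99/47)
obs 2: x=-9/4 → posterior Normal(-134/83, 99/83)
obs 3: x=2 → posterior Normal(-62/119, 99/119)
obs 4: x=7 → posterior Normal(38/31, 99/155)
obs 5: x=7/4 → posterior Normal(253/191, 99/191)
obs 6: x=4 → posterior Normal(397/227, 99/227)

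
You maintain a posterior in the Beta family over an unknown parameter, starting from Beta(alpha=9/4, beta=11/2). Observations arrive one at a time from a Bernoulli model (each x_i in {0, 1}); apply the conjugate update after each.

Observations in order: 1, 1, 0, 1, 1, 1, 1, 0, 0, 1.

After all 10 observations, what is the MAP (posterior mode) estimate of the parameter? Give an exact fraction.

obs 1: x=1 → posterior Beta(13/4, 11/2)
obs 2: x=1 → posterior Beta(17/4, 11/2)
obs 3: x=0 → posterior Beta(17/4, 13/2)
obs 4: x=1 → posterior Beta(21/4, 13/2)
obs 5: x=1 → posterior Beta(25/4, 13/2)
obs 6: x=1 → posterior Beta(29/4, 13/2)
obs 7: x=1 → posterior Beta(33/4, 13/2)
obs 8: x=0 → posterior Beta(33/4, 15/2)
obs 9: x=0 → posterior Beta(33/4, 17/2)
obs 10: x=1 → posterior Beta(37/4, 17/2)

11/21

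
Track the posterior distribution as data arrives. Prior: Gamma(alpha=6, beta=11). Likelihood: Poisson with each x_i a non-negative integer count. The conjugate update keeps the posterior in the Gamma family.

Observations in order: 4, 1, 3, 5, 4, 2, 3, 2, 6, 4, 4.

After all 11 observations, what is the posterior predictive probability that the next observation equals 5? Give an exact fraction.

obs 1: x=4 → posterior Gamma(10, 12)
obs 2: x=1 → posterior Gamma(11, 13)
obs 3: x=3 → posterior Gamma(14, 14)
obs 4: x=5 → posterior Gamma(19, 15)
obs 5: x=4 → posterior Gamma(23, 16)
obs 6: x=2 → posterior Gamma(25, 17)
obs 7: x=3 → posterior Gamma(28, 18)
obs 8: x=2 → posterior Gamma(30, 19)
obs 9: x=6 → posterior Gamma(36, 20)
obs 10: x=4 → posterior Gamma(40, 21)
obs 11: x=4 → posterior Gamma(44, 22)

8678626364624068246131302384564210745445229603620088635182809088/230640796319223839361986981083444028527480075343400946297318327681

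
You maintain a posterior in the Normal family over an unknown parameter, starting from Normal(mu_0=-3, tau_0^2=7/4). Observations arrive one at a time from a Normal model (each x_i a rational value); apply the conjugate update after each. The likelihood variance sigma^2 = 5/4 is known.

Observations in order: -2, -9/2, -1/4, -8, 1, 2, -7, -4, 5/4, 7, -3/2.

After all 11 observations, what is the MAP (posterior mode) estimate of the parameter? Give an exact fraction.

-127/82

obs 1: x=-2 → posterior Normal(-29/12, 35/48)
obs 2: x=-9/2 → posterior Normal(-121/38, 35/76)
obs 3: x=-1/4 → posterior Normal(-249/104, 35/104)
obs 4: x=-8 → posterior Normal(-43/12, 35/132)
obs 5: x=1 → posterior Normal(-89/32, 7/32)
obs 6: x=2 → posterior Normal(-389/188, 35/188)
obs 7: x=-7 → posterior Normal(-65/24, 35/216)
obs 8: x=-4 → posterior Normal(-697/244, 35/244)
obs 9: x=5/4 → posterior Normal(-331/136, 35/272)
obs 10: x=7 → posterior Normal(-233/150, 7/60)
obs 11: x=-3/2 → posterior Normal(-127/82, 35/328)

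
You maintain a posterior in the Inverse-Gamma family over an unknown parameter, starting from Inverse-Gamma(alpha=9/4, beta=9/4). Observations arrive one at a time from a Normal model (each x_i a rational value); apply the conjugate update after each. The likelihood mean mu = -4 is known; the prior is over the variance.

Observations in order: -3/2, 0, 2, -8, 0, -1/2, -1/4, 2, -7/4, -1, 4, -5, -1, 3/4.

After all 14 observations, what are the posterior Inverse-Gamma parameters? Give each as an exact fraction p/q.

obs 1: x=-3/2 → posterior Inverse-Gamma(11/4, 43/8)
obs 2: x=0 → posterior Inverse-Gamma(13/4, 107/8)
obs 3: x=2 → posterior Inverse-Gamma(15/4, 251/8)
obs 4: x=-8 → posterior Inverse-Gamma(17/4, 315/8)
obs 5: x=0 → posterior Inverse-Gamma(19/4, 379/8)
obs 6: x=-1/2 → posterior Inverse-Gamma(21/4, 107/2)
obs 7: x=-1/4 → posterior Inverse-Gamma(23/4, 1937/32)
obs 8: x=2 → posterior Inverse-Gamma(25/4, 2513/32)
obs 9: x=-7/4 → posterior Inverse-Gamma(27/4, 1297/16)
obs 10: x=-1 → posterior Inverse-Gamma(29/4, 1369/16)
obs 11: x=4 → posterior Inverse-Gamma(31/4, 1881/16)
obs 12: x=-5 → posterior Inverse-Gamma(33/4, 1889/16)
obs 13: x=-1 → posterior Inverse-Gamma(35/4, 1961/16)
obs 14: x=3/4 → posterior Inverse-Gamma(37/4, 4283/32)

alpha=37/4, beta=4283/32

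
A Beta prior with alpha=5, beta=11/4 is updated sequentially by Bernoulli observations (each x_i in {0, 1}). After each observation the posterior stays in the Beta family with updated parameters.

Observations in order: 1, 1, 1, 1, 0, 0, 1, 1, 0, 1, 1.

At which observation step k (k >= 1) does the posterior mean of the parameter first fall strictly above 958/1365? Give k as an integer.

k = 2

obs 1: x=1 → posterior Beta(6, 11/4)
obs 2: x=1 → posterior Beta(7, 11/4)
obs 3: x=1 → posterior Beta(8, 11/4)
obs 4: x=1 → posterior Beta(9, 11/4)
obs 5: x=0 → posterior Beta(9, 15/4)
obs 6: x=0 → posterior Beta(9, 19/4)
obs 7: x=1 → posterior Beta(10, 19/4)
obs 8: x=1 → posterior Beta(11, 19/4)
obs 9: x=0 → posterior Beta(11, 23/4)
obs 10: x=1 → posterior Beta(12, 23/4)
obs 11: x=1 → posterior Beta(13, 23/4)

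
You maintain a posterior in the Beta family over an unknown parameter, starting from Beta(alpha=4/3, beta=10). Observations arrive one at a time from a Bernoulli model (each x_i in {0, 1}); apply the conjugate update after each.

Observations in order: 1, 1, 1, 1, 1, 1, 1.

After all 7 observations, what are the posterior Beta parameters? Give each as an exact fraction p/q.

alpha=25/3, beta=10

obs 1: x=1 → posterior Beta(7/3, 10)
obs 2: x=1 → posterior Beta(10/3, 10)
obs 3: x=1 → posterior Beta(13/3, 10)
obs 4: x=1 → posterior Beta(16/3, 10)
obs 5: x=1 → posterior Beta(19/3, 10)
obs 6: x=1 → posterior Beta(22/3, 10)
obs 7: x=1 → posterior Beta(25/3, 10)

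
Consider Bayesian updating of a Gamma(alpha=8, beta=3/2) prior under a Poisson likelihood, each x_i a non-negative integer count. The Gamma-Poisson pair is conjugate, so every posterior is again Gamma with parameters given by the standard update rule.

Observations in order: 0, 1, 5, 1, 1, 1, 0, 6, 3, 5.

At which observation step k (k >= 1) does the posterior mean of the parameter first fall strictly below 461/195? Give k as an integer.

obs 1: x=0 → posterior Gamma(8, 5/2)
obs 2: x=1 → posterior Gamma(9, 7/2)
obs 3: x=5 → posterior Gamma(14, 9/2)
obs 4: x=1 → posterior Gamma(15, 11/2)
obs 5: x=1 → posterior Gamma(16, 13/2)
obs 6: x=1 → posterior Gamma(17, 15/2)
obs 7: x=0 → posterior Gamma(17, 17/2)
obs 8: x=6 → posterior Gamma(23, 19/2)
obs 9: x=3 → posterior Gamma(26, 21/2)
obs 10: x=5 → posterior Gamma(31, 23/2)

k = 6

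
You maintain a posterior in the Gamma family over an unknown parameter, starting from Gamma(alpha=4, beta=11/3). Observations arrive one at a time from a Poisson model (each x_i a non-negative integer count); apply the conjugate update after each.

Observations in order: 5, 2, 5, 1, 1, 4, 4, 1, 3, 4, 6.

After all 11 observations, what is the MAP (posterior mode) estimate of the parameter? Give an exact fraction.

117/44

obs 1: x=5 → posterior Gamma(9, 14/3)
obs 2: x=2 → posterior Gamma(11, 17/3)
obs 3: x=5 → posterior Gamma(16, 20/3)
obs 4: x=1 → posterior Gamma(17, 23/3)
obs 5: x=1 → posterior Gamma(18, 26/3)
obs 6: x=4 → posterior Gamma(22, 29/3)
obs 7: x=4 → posterior Gamma(26, 32/3)
obs 8: x=1 → posterior Gamma(27, 35/3)
obs 9: x=3 → posterior Gamma(30, 38/3)
obs 10: x=4 → posterior Gamma(34, 41/3)
obs 11: x=6 → posterior Gamma(40, 44/3)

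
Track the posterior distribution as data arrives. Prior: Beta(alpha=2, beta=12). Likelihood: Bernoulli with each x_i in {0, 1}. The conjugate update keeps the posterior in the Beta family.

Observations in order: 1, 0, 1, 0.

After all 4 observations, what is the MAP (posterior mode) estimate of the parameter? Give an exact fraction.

3/16

obs 1: x=1 → posterior Beta(3, 12)
obs 2: x=0 → posterior Beta(3, 13)
obs 3: x=1 → posterior Beta(4, 13)
obs 4: x=0 → posterior Beta(4, 14)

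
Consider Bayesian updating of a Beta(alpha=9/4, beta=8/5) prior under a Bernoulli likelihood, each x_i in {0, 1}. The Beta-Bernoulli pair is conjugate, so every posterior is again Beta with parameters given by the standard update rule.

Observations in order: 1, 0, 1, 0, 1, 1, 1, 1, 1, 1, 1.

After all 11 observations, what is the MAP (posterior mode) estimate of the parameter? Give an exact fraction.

205/257

obs 1: x=1 → posterior Beta(13/4, 8/5)
obs 2: x=0 → posterior Beta(13/4, 13/5)
obs 3: x=1 → posterior Beta(17/4, 13/5)
obs 4: x=0 → posterior Beta(17/4, 18/5)
obs 5: x=1 → posterior Beta(21/4, 18/5)
obs 6: x=1 → posterior Beta(25/4, 18/5)
obs 7: x=1 → posterior Beta(29/4, 18/5)
obs 8: x=1 → posterior Beta(33/4, 18/5)
obs 9: x=1 → posterior Beta(37/4, 18/5)
obs 10: x=1 → posterior Beta(41/4, 18/5)
obs 11: x=1 → posterior Beta(45/4, 18/5)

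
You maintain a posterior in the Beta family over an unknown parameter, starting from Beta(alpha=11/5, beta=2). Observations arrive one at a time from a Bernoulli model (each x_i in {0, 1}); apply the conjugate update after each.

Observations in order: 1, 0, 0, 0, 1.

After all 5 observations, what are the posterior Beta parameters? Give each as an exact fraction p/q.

alpha=21/5, beta=5

obs 1: x=1 → posterior Beta(16/5, 2)
obs 2: x=0 → posterior Beta(16/5, 3)
obs 3: x=0 → posterior Beta(16/5, 4)
obs 4: x=0 → posterior Beta(16/5, 5)
obs 5: x=1 → posterior Beta(21/5, 5)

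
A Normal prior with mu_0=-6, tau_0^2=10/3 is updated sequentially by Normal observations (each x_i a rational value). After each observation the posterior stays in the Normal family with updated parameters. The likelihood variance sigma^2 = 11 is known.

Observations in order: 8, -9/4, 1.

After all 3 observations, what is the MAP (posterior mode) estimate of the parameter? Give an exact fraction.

-29/14

obs 1: x=8 → posterior Normal(-118/43, 110/43)
obs 2: x=-9/4 → posterior Normal(-281/106, 110/53)
obs 3: x=1 → posterior Normal(-29/14, 110/63)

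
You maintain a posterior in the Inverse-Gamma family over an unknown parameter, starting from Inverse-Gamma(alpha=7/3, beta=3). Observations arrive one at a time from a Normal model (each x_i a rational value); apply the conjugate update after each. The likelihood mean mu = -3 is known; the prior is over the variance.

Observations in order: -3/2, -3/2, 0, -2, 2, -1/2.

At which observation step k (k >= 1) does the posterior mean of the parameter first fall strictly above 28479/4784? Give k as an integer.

obs 1: x=-3/2 → posterior Inverse-Gamma(17/6, 33/8)
obs 2: x=-3/2 → posterior Inverse-Gamma(10/3, 21/4)
obs 3: x=0 → posterior Inverse-Gamma(23/6, 39/4)
obs 4: x=-2 → posterior Inverse-Gamma(13/3, 41/4)
obs 5: x=2 → posterior Inverse-Gamma(29/6, 91/4)
obs 6: x=-1/2 → posterior Inverse-Gamma(16/3, 207/8)

k = 6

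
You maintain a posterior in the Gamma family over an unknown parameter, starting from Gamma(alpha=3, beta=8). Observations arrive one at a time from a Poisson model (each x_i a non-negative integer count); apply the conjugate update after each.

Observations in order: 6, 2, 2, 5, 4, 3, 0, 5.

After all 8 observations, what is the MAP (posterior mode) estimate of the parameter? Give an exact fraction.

29/16

obs 1: x=6 → posterior Gamma(9, 9)
obs 2: x=2 → posterior Gamma(11, 10)
obs 3: x=2 → posterior Gamma(13, 11)
obs 4: x=5 → posterior Gamma(18, 12)
obs 5: x=4 → posterior Gamma(22, 13)
obs 6: x=3 → posterior Gamma(25, 14)
obs 7: x=0 → posterior Gamma(25, 15)
obs 8: x=5 → posterior Gamma(30, 16)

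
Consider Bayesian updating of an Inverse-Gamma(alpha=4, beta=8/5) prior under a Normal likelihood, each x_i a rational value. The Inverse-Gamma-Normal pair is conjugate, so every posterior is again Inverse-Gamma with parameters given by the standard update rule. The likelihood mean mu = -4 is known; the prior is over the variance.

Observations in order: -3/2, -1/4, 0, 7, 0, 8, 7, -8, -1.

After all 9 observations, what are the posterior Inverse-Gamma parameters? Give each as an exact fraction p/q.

alpha=17/2, beta=37321/160

obs 1: x=-3/2 → posterior Inverse-Gamma(9/2, 189/40)
obs 2: x=-1/4 → posterior Inverse-Gamma(5, 1881/160)
obs 3: x=0 → posterior Inverse-Gamma(11/2, 3161/160)
obs 4: x=7 → posterior Inverse-Gamma(6, 12841/160)
obs 5: x=0 → posterior Inverse-Gamma(13/2, 14121/160)
obs 6: x=8 → posterior Inverse-Gamma(7, 25641/160)
obs 7: x=7 → posterior Inverse-Gamma(15/2, 35321/160)
obs 8: x=-8 → posterior Inverse-Gamma(8, 36601/160)
obs 9: x=-1 → posterior Inverse-Gamma(17/2, 37321/160)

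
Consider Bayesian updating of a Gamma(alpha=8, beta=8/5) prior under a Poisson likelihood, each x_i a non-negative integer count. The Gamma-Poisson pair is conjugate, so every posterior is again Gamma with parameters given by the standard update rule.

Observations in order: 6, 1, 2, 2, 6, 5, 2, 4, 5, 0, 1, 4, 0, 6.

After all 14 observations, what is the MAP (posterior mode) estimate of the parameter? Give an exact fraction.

obs 1: x=6 → posterior Gamma(14, 13/5)
obs 2: x=1 → posterior Gamma(15, 18/5)
obs 3: x=2 → posterior Gamma(17, 23/5)
obs 4: x=2 → posterior Gamma(19, 28/5)
obs 5: x=6 → posterior Gamma(25, 33/5)
obs 6: x=5 → posterior Gamma(30, 38/5)
obs 7: x=2 → posterior Gamma(32, 43/5)
obs 8: x=4 → posterior Gamma(36, 48/5)
obs 9: x=5 → posterior Gamma(41, 53/5)
obs 10: x=0 → posterior Gamma(41, 58/5)
obs 11: x=1 → posterior Gamma(42, 63/5)
obs 12: x=4 → posterior Gamma(46, 68/5)
obs 13: x=0 → posterior Gamma(46, 73/5)
obs 14: x=6 → posterior Gamma(52, 78/5)

85/26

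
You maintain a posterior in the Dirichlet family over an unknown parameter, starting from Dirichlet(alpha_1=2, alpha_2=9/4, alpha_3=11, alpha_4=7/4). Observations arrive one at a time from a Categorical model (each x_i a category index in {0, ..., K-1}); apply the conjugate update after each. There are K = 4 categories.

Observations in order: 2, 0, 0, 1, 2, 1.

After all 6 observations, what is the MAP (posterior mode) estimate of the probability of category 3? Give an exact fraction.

3/76

obs 1: x=2 → posterior Dirichlet(2, 9/4, 12, 7/4)
obs 2: x=0 → posterior Dirichlet(3, 9/4, 12, 7/4)
obs 3: x=0 → posterior Dirichlet(4, 9/4, 12, 7/4)
obs 4: x=1 → posterior Dirichlet(4, 13/4, 12, 7/4)
obs 5: x=2 → posterior Dirichlet(4, 13/4, 13, 7/4)
obs 6: x=1 → posterior Dirichlet(4, 17/4, 13, 7/4)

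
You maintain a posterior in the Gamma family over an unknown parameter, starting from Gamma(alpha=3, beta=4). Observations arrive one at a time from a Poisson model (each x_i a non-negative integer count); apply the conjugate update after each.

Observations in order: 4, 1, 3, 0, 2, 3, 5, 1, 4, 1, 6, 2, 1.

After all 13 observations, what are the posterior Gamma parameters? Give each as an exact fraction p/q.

alpha=36, beta=17

obs 1: x=4 → posterior Gamma(7, 5)
obs 2: x=1 → posterior Gamma(8, 6)
obs 3: x=3 → posterior Gamma(11, 7)
obs 4: x=0 → posterior Gamma(11, 8)
obs 5: x=2 → posterior Gamma(13, 9)
obs 6: x=3 → posterior Gamma(16, 10)
obs 7: x=5 → posterior Gamma(21, 11)
obs 8: x=1 → posterior Gamma(22, 12)
obs 9: x=4 → posterior Gamma(26, 13)
obs 10: x=1 → posterior Gamma(27, 14)
obs 11: x=6 → posterior Gamma(33, 15)
obs 12: x=2 → posterior Gamma(35, 16)
obs 13: x=1 → posterior Gamma(36, 17)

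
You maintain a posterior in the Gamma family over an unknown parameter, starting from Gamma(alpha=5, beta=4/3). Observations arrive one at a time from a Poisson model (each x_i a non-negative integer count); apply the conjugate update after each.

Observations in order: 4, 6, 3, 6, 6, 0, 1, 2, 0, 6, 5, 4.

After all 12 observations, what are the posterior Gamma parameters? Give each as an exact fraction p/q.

obs 1: x=4 → posterior Gamma(9, 7/3)
obs 2: x=6 → posterior Gamma(15, 10/3)
obs 3: x=3 → posterior Gamma(18, 13/3)
obs 4: x=6 → posterior Gamma(24, 16/3)
obs 5: x=6 → posterior Gamma(30, 19/3)
obs 6: x=0 → posterior Gamma(30, 22/3)
obs 7: x=1 → posterior Gamma(31, 25/3)
obs 8: x=2 → posterior Gamma(33, 28/3)
obs 9: x=0 → posterior Gamma(33, 31/3)
obs 10: x=6 → posterior Gamma(39, 34/3)
obs 11: x=5 → posterior Gamma(44, 37/3)
obs 12: x=4 → posterior Gamma(48, 40/3)

alpha=48, beta=40/3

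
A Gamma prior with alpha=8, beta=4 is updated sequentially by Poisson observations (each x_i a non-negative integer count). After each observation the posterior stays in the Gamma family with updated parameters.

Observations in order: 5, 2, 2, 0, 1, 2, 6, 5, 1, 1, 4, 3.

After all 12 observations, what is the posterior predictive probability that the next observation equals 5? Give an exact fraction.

1587202470154459216392547357808545089610499989132279808/23453165165327788911665591944416226304630809183732482257

obs 1: x=5 → posterior Gamma(13, 5)
obs 2: x=2 → posterior Gamma(15, 6)
obs 3: x=2 → posterior Gamma(17, 7)
obs 4: x=0 → posterior Gamma(17, 8)
obs 5: x=1 → posterior Gamma(18, 9)
obs 6: x=2 → posterior Gamma(20, 10)
obs 7: x=6 → posterior Gamma(26, 11)
obs 8: x=5 → posterior Gamma(31, 12)
obs 9: x=1 → posterior Gamma(32, 13)
obs 10: x=1 → posterior Gamma(33, 14)
obs 11: x=4 → posterior Gamma(37, 15)
obs 12: x=3 → posterior Gamma(40, 16)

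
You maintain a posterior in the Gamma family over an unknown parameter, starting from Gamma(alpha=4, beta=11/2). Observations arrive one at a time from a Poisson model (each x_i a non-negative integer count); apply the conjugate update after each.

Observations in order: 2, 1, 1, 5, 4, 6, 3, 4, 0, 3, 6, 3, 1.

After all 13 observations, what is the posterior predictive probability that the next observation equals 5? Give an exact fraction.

obs 1: x=2 → posterior Gamma(6, 13/2)
obs 2: x=1 → posterior Gamma(7, 15/2)
obs 3: x=1 → posterior Gamma(8, 17/2)
obs 4: x=5 → posterior Gamma(13, 19/2)
obs 5: x=4 → posterior Gamma(17, 21/2)
obs 6: x=6 → posterior Gamma(23, 23/2)
obs 7: x=3 → posterior Gamma(26, 25/2)
obs 8: x=4 → posterior Gamma(30, 27/2)
obs 9: x=0 → posterior Gamma(30, 29/2)
obs 10: x=3 → posterior Gamma(33, 31/2)
obs 11: x=6 → posterior Gamma(39, 33/2)
obs 12: x=3 → posterior Gamma(42, 35/2)
obs 13: x=1 → posterior Gamma(43, 37/2)

443109384450374316612259747377848001975982754909689138318431227358343289248/7833933534728974233358879809656117940695603600999934388296770978264054019627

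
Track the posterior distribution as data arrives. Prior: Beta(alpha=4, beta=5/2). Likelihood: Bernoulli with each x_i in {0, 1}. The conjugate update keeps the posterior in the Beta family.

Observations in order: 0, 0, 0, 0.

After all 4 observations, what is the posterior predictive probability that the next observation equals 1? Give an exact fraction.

8/21

obs 1: x=0 → posterior Beta(4, 7/2)
obs 2: x=0 → posterior Beta(4, 9/2)
obs 3: x=0 → posterior Beta(4, 11/2)
obs 4: x=0 → posterior Beta(4, 13/2)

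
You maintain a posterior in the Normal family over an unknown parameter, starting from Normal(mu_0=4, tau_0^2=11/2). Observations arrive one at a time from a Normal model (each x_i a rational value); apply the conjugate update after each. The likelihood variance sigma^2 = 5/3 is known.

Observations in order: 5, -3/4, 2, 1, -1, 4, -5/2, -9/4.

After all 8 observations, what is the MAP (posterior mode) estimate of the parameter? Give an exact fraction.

443/548

obs 1: x=5 → posterior Normal(205/43, 55/43)
obs 2: x=-3/4 → posterior Normal(721/304, 55/76)
obs 3: x=2 → posterior Normal(985/436, 55/109)
obs 4: x=1 → posterior Normal(1117/568, 55/142)
obs 5: x=-1 → posterior Normal(197/140, 11/35)
obs 6: x=4 → posterior Normal(1513/832, 55/208)
obs 7: x=-5/2 → posterior Normal(1183/964, 55/241)
obs 8: x=-9/4 → posterior Normal(443/548, 55/274)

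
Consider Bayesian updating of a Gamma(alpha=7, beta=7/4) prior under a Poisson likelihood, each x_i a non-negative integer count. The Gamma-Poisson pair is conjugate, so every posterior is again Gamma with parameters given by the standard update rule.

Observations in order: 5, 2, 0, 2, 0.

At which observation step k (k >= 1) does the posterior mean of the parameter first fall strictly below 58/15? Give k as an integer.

k = 2

obs 1: x=5 → posterior Gamma(12, 11/4)
obs 2: x=2 → posterior Gamma(14, 15/4)
obs 3: x=0 → posterior Gamma(14, 19/4)
obs 4: x=2 → posterior Gamma(16, 23/4)
obs 5: x=0 → posterior Gamma(16, 27/4)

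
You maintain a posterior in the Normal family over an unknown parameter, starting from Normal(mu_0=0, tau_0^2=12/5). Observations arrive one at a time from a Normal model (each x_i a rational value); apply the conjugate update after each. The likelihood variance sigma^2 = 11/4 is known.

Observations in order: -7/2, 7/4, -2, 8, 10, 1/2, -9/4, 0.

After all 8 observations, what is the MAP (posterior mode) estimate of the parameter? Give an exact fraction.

obs 1: x=-7/2 → posterior Normal(-168/103, 132/103)
obs 2: x=7/4 → posterior Normal(-84/151, 132/151)
obs 3: x=-2 → posterior Normal(-180/199, 132/199)
obs 4: x=8 → posterior Normal(204/247, 132/247)
obs 5: x=10 → posterior Normal(684/295, 132/295)
obs 6: x=1/2 → posterior Normal(708/343, 132/343)
obs 7: x=-9/4 → posterior Normal(600/391, 132/391)
obs 8: x=0 → posterior Normal(600/439, 132/439)

600/439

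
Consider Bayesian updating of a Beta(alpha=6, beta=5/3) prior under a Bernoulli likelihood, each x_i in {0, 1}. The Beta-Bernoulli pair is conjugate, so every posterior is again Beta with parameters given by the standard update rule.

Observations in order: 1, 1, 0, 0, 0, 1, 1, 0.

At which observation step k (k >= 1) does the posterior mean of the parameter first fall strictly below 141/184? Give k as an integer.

obs 1: x=1 → posterior Beta(7, 5/3)
obs 2: x=1 → posterior Beta(8, 5/3)
obs 3: x=0 → posterior Beta(8, 8/3)
obs 4: x=0 → posterior Beta(8, 11/3)
obs 5: x=0 → posterior Beta(8, 14/3)
obs 6: x=1 → posterior Beta(9, 14/3)
obs 7: x=1 → posterior Beta(10, 14/3)
obs 8: x=0 → posterior Beta(10, 17/3)

k = 3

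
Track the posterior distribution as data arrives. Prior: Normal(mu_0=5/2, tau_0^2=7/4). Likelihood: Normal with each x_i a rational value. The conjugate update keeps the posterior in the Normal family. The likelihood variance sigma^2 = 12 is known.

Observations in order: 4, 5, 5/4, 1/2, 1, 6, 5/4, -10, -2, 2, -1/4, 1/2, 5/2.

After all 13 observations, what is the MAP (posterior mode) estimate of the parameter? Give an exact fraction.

809/556

obs 1: x=4 → posterior Normal(148/55, 84/55)
obs 2: x=5 → posterior Normal(183/62, 42/31)
obs 3: x=5/4 → posterior Normal(767/276, 28/23)
obs 4: x=1/2 → posterior Normal(781/304, 21/19)
obs 5: x=1 → posterior Normal(809/332, 84/83)
obs 6: x=6 → posterior Normal(977/360, 14/15)
obs 7: x=5/4 → posterior Normal(253/97, 84/97)
obs 8: x=-10 → posterior Normal(183/104, 21/26)
obs 9: x=-2 → posterior Normal(169/111, 28/37)
obs 10: x=2 → posterior Normal(183/118, 42/59)
obs 11: x=-1/4 → posterior Normal(29/20, 84/125)
obs 12: x=1/2 → posterior Normal(739/528, 7/11)
obs 13: x=5/2 → posterior Normal(809/556, 84/139)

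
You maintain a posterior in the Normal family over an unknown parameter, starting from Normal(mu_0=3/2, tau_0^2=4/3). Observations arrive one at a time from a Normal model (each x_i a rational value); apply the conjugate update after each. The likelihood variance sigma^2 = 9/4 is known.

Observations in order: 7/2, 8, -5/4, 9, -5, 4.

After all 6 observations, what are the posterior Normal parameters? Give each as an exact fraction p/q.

mu_0=665/246, tau_0^2=12/41

obs 1: x=7/2 → posterior Normal(193/86, 36/43)
obs 2: x=8 → posterior Normal(449/118, 36/59)
obs 3: x=-5/4 → posterior Normal(409/150, 12/25)
obs 4: x=9 → posterior Normal(697/182, 36/91)
obs 5: x=-5 → posterior Normal(537/214, 36/107)
obs 6: x=4 → posterior Normal(665/246, 12/41)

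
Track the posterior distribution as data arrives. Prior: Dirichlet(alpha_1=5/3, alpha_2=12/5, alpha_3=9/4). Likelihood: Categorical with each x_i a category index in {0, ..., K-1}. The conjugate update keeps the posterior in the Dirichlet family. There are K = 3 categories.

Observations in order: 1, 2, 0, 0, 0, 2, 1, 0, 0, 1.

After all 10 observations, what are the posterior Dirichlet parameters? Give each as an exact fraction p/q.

obs 1: x=1 → posterior Dirichlet(5/3, 17/5, 9/4)
obs 2: x=2 → posterior Dirichlet(5/3, 17/5, 13/4)
obs 3: x=0 → posterior Dirichlet(8/3, 17/5, 13/4)
obs 4: x=0 → posterior Dirichlet(11/3, 17/5, 13/4)
obs 5: x=0 → posterior Dirichlet(14/3, 17/5, 13/4)
obs 6: x=2 → posterior Dirichlet(14/3, 17/5, 17/4)
obs 7: x=1 → posterior Dirichlet(14/3, 22/5, 17/4)
obs 8: x=0 → posterior Dirichlet(17/3, 22/5, 17/4)
obs 9: x=0 → posterior Dirichlet(20/3, 22/5, 17/4)
obs 10: x=1 → posterior Dirichlet(20/3, 27/5, 17/4)

alpha_1=20/3, alpha_2=27/5, alpha_3=17/4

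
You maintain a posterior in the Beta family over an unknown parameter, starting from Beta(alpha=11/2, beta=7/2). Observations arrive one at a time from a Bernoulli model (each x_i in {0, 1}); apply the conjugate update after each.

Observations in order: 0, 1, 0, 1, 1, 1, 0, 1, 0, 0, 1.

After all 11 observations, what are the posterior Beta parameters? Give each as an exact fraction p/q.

obs 1: x=0 → posterior Beta(11/2, 9/2)
obs 2: x=1 → posterior Beta(13/2, 9/2)
obs 3: x=0 → posterior Beta(13/2, 11/2)
obs 4: x=1 → posterior Beta(15/2, 11/2)
obs 5: x=1 → posterior Beta(17/2, 11/2)
obs 6: x=1 → posterior Beta(19/2, 11/2)
obs 7: x=0 → posterior Beta(19/2, 13/2)
obs 8: x=1 → posterior Beta(21/2, 13/2)
obs 9: x=0 → posterior Beta(21/2, 15/2)
obs 10: x=0 → posterior Beta(21/2, 17/2)
obs 11: x=1 → posterior Beta(23/2, 17/2)

alpha=23/2, beta=17/2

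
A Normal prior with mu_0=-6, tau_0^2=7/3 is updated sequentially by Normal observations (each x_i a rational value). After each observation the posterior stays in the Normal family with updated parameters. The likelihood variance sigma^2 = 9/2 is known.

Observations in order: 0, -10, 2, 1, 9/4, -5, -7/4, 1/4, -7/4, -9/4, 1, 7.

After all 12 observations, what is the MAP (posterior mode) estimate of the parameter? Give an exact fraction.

obs 1: x=0 → posterior Normal(-162/41, 63/41)
obs 2: x=-10 → posterior Normal(-302/55, 63/55)
obs 3: x=2 → posterior Normal(-274/69, 21/23)
obs 4: x=1 → posterior Normal(-260/83, 63/83)
obs 5: x=9/4 → posterior Normal(-457/194, 63/97)
obs 6: x=-5 → posterior Normal(-199/74, 21/37)
obs 7: x=-7/4 → posterior Normal(-323/125, 63/125)
obs 8: x=1/4 → posterior Normal(-639/278, 63/139)
obs 9: x=-7/4 → posterior Normal(-344/153, 7/17)
obs 10: x=-9/4 → posterior Normal(-751/334, 63/167)
obs 11: x=1 → posterior Normal(-723/362, 63/181)
obs 12: x=7 → posterior Normal(-527/390, 21/65)

-527/390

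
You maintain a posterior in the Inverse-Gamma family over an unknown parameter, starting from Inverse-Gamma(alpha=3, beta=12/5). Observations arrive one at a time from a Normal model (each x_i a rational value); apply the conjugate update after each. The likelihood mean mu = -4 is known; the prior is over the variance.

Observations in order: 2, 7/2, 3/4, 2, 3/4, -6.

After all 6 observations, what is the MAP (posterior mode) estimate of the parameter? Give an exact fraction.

obs 1: x=2 → posterior Inverse-Gamma(7/2, 102/5)
obs 2: x=7/2 → posterior Inverse-Gamma(4, 1941/40)
obs 3: x=3/4 → posterior Inverse-Gamma(9/2, 9569/160)
obs 4: x=2 → posterior Inverse-Gamma(5, 12449/160)
obs 5: x=3/4 → posterior Inverse-Gamma(11/2, 7127/80)
obs 6: x=-6 → posterior Inverse-Gamma(6, 7287/80)

1041/80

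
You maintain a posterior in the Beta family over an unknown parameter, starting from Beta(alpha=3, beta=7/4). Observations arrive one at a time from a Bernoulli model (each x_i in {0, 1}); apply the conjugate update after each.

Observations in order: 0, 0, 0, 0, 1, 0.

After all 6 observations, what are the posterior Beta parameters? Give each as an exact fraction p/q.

alpha=4, beta=27/4

obs 1: x=0 → posterior Beta(3, 11/4)
obs 2: x=0 → posterior Beta(3, 15/4)
obs 3: x=0 → posterior Beta(3, 19/4)
obs 4: x=0 → posterior Beta(3, 23/4)
obs 5: x=1 → posterior Beta(4, 23/4)
obs 6: x=0 → posterior Beta(4, 27/4)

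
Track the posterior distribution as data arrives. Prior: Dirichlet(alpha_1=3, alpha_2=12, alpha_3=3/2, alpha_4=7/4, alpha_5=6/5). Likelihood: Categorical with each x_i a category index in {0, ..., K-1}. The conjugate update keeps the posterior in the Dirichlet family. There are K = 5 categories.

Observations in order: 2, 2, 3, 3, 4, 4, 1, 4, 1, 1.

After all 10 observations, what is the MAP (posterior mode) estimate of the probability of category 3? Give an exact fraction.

obs 1: x=2 → posterior Dirichlet(3, 12, 5/2, 7/4, 6/5)
obs 2: x=2 → posterior Dirichlet(3, 12, 7/2, 7/4, 6/5)
obs 3: x=3 → posterior Dirichlet(3, 12, 7/2, 11/4, 6/5)
obs 4: x=3 → posterior Dirichlet(3, 12, 7/2, 15/4, 6/5)
obs 5: x=4 → posterior Dirichlet(3, 12, 7/2, 15/4, 11/5)
obs 6: x=4 → posterior Dirichlet(3, 12, 7/2, 15/4, 16/5)
obs 7: x=1 → posterior Dirichlet(3, 13, 7/2, 15/4, 16/5)
obs 8: x=4 → posterior Dirichlet(3, 13, 7/2, 15/4, 21/5)
obs 9: x=1 → posterior Dirichlet(3, 14, 7/2, 15/4, 21/5)
obs 10: x=1 → posterior Dirichlet(3, 15, 7/2, 15/4, 21/5)

55/489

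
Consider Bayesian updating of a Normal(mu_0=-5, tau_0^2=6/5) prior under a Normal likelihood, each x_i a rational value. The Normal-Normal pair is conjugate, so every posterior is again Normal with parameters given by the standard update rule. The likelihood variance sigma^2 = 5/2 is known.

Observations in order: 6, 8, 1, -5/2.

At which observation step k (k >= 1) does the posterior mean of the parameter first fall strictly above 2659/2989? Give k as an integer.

k = 3

obs 1: x=6 → posterior Normal(-53/37, 30/37)
obs 2: x=8 → posterior Normal(43/49, 30/49)
obs 3: x=1 → posterior Normal(55/61, 30/61)
obs 4: x=-5/2 → posterior Normal(25/73, 30/73)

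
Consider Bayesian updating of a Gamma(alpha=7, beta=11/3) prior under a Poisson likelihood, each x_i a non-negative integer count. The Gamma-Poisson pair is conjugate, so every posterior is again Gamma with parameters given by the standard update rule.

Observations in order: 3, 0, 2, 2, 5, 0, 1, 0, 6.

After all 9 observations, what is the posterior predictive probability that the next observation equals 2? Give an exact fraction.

374906644860091393643557008748926101782265856/1438626275603521989270100382252682485138269921

obs 1: x=3 → posterior Gamma(10, 14/3)
obs 2: x=0 → posterior Gamma(10, 17/3)
obs 3: x=2 → posterior Gamma(12, 20/3)
obs 4: x=2 → posterior Gamma(14, 23/3)
obs 5: x=5 → posterior Gamma(19, 26/3)
obs 6: x=0 → posterior Gamma(19, 29/3)
obs 7: x=1 → posterior Gamma(20, 32/3)
obs 8: x=0 → posterior Gamma(20, 35/3)
obs 9: x=6 → posterior Gamma(26, 38/3)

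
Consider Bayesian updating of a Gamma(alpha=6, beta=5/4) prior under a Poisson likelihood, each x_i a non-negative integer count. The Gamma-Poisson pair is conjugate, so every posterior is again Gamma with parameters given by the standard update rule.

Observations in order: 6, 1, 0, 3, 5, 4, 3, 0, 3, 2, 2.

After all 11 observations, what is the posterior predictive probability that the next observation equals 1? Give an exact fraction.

obs 1: x=6 → posterior Gamma(12, 9/4)
obs 2: x=1 → posterior Gamma(13, 13/4)
obs 3: x=0 → posterior Gamma(13, 17/4)
obs 4: x=3 → posterior Gamma(16, 21/4)
obs 5: x=5 → posterior Gamma(21, 25/4)
obs 6: x=4 → posterior Gamma(25, 29/4)
obs 7: x=3 → posterior Gamma(28, 33/4)
obs 8: x=0 → posterior Gamma(28, 37/4)
obs 9: x=3 → posterior Gamma(31, 41/4)
obs 10: x=2 → posterior Gamma(33, 45/4)
obs 11: x=2 → posterior Gamma(35, 49/4)

20090504225381580799984430689933950043610833723494449329494860/118558120445975157028044470669508269904542112710719750776396721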